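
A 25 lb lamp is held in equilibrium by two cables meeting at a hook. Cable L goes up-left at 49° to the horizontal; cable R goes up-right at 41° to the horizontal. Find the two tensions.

ΣF_x = 0: −T_L·cos49° + T_R·cos41° = 0 → T_R = 0.869287·T_L.
ΣF_y = 0: T_L·sin49° + T_R·sin41° = 25.
Substitute: T_L·(0.75471 + 0.869287·0.656059) = 25 → T_L = 18.8677 ≈ 18.87 lb.
Then T_R = 0.869287 × 18.8677 = 16.40 lb.

T_L = 18.87 lb, T_R = 16.40 lb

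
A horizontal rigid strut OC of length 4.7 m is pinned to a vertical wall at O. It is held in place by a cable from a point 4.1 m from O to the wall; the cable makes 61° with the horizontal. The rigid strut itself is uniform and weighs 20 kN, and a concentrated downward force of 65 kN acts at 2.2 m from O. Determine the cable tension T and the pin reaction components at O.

ΣM about O: T·sin61°·4.1 − 20·2.35 − 65·2.2 = 0 → T = 190/(4.1·0.87462) = 52.9847 ≈ 52.98 kN.
ΣF_x = 0: O_x − T·cos61° = 0 → O_x = 52.9847 × 0.48481 = 25.69 kN.
ΣF_y = 0: O_y + T·sin61° − 20 − 65 = 0 → O_y = 85 − 52.9847 × 0.87462 = 38.66 kN.

T = 52.98 kN, O_x = 25.69 kN, O_y = 38.66 kN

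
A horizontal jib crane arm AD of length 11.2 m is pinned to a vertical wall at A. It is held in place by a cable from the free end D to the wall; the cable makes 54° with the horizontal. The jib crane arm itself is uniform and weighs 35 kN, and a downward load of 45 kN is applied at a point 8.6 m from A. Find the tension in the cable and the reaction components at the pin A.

ΣM about A: T·sin54°·11.2 − 35·5.6 − 45·8.6 = 0 → T = 583/(11.2·0.809017) = 64.3418 ≈ 64.34 kN.
ΣF_x = 0: A_x − T·cos54° = 0 → A_x = 64.3418 × 0.587785 = 37.82 kN.
ΣF_y = 0: A_y + T·sin54° − 35 − 45 = 0 → A_y = 80 − 64.3418 × 0.809017 = 27.95 kN.

T = 64.34 kN, A_x = 37.82 kN, A_y = 27.95 kN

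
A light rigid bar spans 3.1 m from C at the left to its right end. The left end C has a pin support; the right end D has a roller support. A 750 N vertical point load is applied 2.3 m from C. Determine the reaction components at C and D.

C_x = 0, C_y = 193.5 N, D_y = 556.5 N

Taking moments about C: D_y·3.1 − 750·2.3 = 0 → D_y = 1725/3.1 = 556.452 ≈ 556.5 N.
ΣF_y = 0: C_y + 556.452 − 750 = 0 → C_y = 193.5 N.
ΣF_x = 0: no horizontal applied forces, so C_x = 0.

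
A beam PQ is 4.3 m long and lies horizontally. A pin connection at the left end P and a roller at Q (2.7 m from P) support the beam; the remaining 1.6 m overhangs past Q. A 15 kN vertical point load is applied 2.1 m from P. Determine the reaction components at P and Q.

P_x = 0, P_y = 3.333 kN, Q_y = 11.67 kN

Moments about P: Q_y·2.7 − 15·2.1 = 0 → Q_y = 31.5/2.7 = 11.6667 ≈ 11.67 kN.
ΣF_y = 0: P_y + 11.6667 − 15 = 0 → P_y = 3.333 kN.
ΣF_x = 0: no horizontal applied forces, so P_x = 0.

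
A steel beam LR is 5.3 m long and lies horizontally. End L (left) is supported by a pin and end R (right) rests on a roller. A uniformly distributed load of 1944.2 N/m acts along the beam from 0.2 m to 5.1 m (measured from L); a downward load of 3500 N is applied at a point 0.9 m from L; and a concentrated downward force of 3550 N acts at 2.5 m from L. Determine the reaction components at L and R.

L_x = 0, L_y = 9544 N, R_y = 7032 N

Resultant of the distributed load: 1944.2 × 4.9 = 9526.58 N at 2.65 m from L.
Taking moments about L: R_y·5.3 − (1944.2·4.9)·2.65 − 3500·0.9 − 3550·2.5 = 0 → R_y = 37270.437/5.3 = 7032.16 ≈ 7032 N.
ΣF_y = 0: L_y + 7032.16 − 1944.2·4.9 − 3500 − 3550 = 0 → L_y = 9544 N.
ΣF_x = 0: no horizontal applied forces, so L_x = 0.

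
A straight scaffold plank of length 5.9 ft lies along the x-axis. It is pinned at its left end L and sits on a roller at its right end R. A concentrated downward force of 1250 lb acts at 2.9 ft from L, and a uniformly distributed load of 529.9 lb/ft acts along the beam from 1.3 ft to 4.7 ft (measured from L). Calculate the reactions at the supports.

L_x = 0, L_y = 1521 lb, R_y = 1531 lb

Resultant of the distributed load: 529.9 × 3.4 = 1801.66 lb at 3 ft from L.
Moments about L: R_y·5.9 − 1250·2.9 − (529.9·3.4)·3 = 0 → R_y = 9029.98/5.9 = 1530.51 ≈ 1531 lb.
ΣF_y = 0: L_y + 1530.51 − 1250 − 529.9·3.4 = 0 → L_y = 1521 lb.
ΣF_x = 0: no horizontal applied forces, so L_x = 0.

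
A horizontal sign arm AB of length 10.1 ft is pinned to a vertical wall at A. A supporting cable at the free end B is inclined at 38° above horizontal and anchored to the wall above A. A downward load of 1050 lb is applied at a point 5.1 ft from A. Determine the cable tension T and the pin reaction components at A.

ΣM about A: T·sin38°·10.1 − 1050·5.1 = 0 → T = 5355/(10.1·0.615661) = 861.185 ≈ 861.2 lb.
ΣF_x = 0: A_x − T·cos38° = 0 → A_x = 861.185 × 0.788011 = 678.6 lb.
ΣF_y = 0: A_y + T·sin38° − 1050 = 0 → A_y = 1050 − 861.185 × 0.615661 = 519.8 lb.

T = 861.2 lb, A_x = 678.6 lb, A_y = 519.8 lb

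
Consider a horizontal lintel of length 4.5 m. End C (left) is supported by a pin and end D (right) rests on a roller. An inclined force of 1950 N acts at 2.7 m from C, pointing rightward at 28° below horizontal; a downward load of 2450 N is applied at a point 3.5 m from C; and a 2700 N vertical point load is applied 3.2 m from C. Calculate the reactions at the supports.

Moments about C: D_y·4.5 − 1950·sin28°·2.7 − 2450·3.5 − 2700·3.2 = 0 → D_y = 19686.8/4.5 = 4374.84 ≈ 4375 N.
ΣF_y = 0: C_y + 4374.84 − 1950·sin28° − 2450 − 2700 = 0 → C_y = 1691 N.
ΣF_x = 0: C_x + 1950·cos28° = 0 → C_x = -1722 N.

C_x = -1722 N, C_y = 1691 N, D_y = 4375 N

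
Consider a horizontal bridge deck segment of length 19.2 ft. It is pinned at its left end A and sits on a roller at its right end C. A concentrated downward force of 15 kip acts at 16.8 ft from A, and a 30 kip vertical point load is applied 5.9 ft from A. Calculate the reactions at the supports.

Moments about A: C_y·19.2 − 15·16.8 − 30·5.9 = 0 → C_y = 429/19.2 = 22.3438 ≈ 22.34 kip.
ΣF_y = 0: A_y + 22.3438 − 15 − 30 = 0 → A_y = 22.66 kip.
ΣF_x = 0: no horizontal applied forces, so A_x = 0.

A_x = 0, A_y = 22.66 kip, C_y = 22.34 kip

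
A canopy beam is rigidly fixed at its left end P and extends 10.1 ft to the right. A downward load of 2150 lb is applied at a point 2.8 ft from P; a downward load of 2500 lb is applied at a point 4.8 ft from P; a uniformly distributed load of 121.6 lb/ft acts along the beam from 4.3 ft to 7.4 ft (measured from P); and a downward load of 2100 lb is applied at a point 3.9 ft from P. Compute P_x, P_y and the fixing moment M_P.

P_x = 0, P_y = 7127 lb, M_P = 28420 lb·ft

Resultant of the distributed load: 121.6 × 3.1 = 376.96 lb at 5.85 ft from P.
ΣF_x = 0: P_x = 0.
ΣF_y = 0: P_y − 2150 − 2500 − 121.6·3.1 − 2100 = 0 → P_y = 7127 lb.
ΣM about P: M_P − 2150·2.8 − 2500·4.8 − (121.6·3.1)·5.85 − 2100·3.9 = 0 → M_P = 28420 lb·ft.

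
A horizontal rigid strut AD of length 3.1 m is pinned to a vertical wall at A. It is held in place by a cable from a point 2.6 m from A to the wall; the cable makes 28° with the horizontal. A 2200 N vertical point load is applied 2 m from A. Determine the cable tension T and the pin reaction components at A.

T = 3605 N, A_x = 3183 N, A_y = 507.7 N

ΣM about A: T·sin28°·2.6 − 2200·2 = 0 → T = 4400/(2.6·0.469472) = 3604.7 ≈ 3605 N.
ΣF_x = 0: A_x − T·cos28° = 0 → A_x = 3604.7 × 0.882948 = 3183 N.
ΣF_y = 0: A_y + T·sin28° − 2200 = 0 → A_y = 2200 − 3604.7 × 0.469472 = 507.7 N.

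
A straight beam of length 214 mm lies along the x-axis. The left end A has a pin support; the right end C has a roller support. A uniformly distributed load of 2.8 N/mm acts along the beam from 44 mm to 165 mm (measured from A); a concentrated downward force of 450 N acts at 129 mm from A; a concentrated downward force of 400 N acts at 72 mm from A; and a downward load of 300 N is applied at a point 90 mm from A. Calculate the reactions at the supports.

Resultant of the distributed load: 2.8 × 121 = 338.8 N at 104.5 mm from A.
Moments about A: C_y·214 − (2.8·121)·104.5 − 450·129 − 400·72 − 300·90 = 0 → C_y = 149254.6/214 = 697.451 ≈ 697.5 N.
ΣF_y = 0: A_y + 697.451 − 2.8·121 − 450 − 400 − 300 = 0 → A_y = 791.3 N.
ΣF_x = 0: no horizontal applied forces, so A_x = 0.

A_x = 0, A_y = 791.3 N, C_y = 697.5 N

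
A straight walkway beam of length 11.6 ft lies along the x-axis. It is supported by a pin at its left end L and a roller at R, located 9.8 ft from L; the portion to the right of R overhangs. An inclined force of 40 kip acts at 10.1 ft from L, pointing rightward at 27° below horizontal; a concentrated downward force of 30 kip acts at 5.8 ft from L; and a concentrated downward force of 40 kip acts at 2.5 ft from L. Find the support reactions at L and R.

L_x = -35.64 kip, L_y = 41.48 kip, R_y = 46.67 kip

Moments about L: R_y·9.8 − 40·sin27°·10.1 − 30·5.8 − 40·2.5 = 0 → R_y = 457.412/9.8 = 46.6747 ≈ 46.67 kip.
ΣF_y = 0: L_y + 46.6747 − 40·sin27° − 30 − 40 = 0 → L_y = 41.48 kip.
ΣF_x = 0: L_x + 40·cos27° = 0 → L_x = -35.64 kip.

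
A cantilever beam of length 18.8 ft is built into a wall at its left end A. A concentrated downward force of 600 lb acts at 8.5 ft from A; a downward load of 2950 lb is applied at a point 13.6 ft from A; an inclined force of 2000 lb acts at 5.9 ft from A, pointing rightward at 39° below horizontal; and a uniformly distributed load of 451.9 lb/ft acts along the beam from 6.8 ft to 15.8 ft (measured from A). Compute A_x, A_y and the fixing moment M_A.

Resultant of the distributed load: 451.9 × 9 = 4067.1 lb at 11.3 ft from A.
ΣF_x = 0: A_x + 2000·cos39° = 0 → A_x = -1554 lb.
ΣF_y = 0: A_y − 600 − 2950 − 2000·sin39° − 451.9·9 = 0 → A_y = 8876 lb.
ΣM about A: M_A − 600·8.5 − 2950·13.6 − 2000·sin39°·5.9 − (451.9·9)·11.3 = 0 → M_A = 98600 lb·ft.

A_x = -1554 lb, A_y = 8876 lb, M_A = 98600 lb·ft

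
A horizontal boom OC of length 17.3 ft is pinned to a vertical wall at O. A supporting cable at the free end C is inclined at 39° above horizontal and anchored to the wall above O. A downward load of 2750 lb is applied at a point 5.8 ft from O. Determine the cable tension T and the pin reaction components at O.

T = 1465 lb, O_x = 1139 lb, O_y = 1828 lb

ΣM about O: T·sin39°·17.3 − 2750·5.8 = 0 → T = 15950/(17.3·0.62932) = 1465.02 ≈ 1465 lb.
ΣF_x = 0: O_x − T·cos39° = 0 → O_x = 1465.02 × 0.777146 = 1139 lb.
ΣF_y = 0: O_y + T·sin39° − 2750 = 0 → O_y = 2750 − 1465.02 × 0.62932 = 1828 lb.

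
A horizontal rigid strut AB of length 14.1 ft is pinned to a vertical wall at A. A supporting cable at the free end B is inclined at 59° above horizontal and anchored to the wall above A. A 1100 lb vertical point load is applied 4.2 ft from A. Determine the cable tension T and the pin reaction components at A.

T = 382.3 lb, A_x = 196.9 lb, A_y = 772.3 lb

ΣM about A: T·sin59°·14.1 − 1100·4.2 = 0 → T = 4620/(14.1·0.857167) = 382.259 ≈ 382.3 lb.
ΣF_x = 0: A_x − T·cos59° = 0 → A_x = 382.259 × 0.515038 = 196.9 lb.
ΣF_y = 0: A_y + T·sin59° − 1100 = 0 → A_y = 1100 − 382.259 × 0.857167 = 772.3 lb.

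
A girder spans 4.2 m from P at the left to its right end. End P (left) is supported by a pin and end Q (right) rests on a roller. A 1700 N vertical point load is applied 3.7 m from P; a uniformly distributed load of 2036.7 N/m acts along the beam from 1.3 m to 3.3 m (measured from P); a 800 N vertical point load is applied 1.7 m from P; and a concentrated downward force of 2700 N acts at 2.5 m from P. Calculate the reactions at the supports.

P_x = 0, P_y = 3614 N, Q_y = 5659 N

Resultant of the distributed load: 2036.7 × 2 = 4073.4 N at 2.3 m from P.
Taking moments about P: Q_y·4.2 − 1700·3.7 − (2036.7·2)·2.3 − 800·1.7 − 2700·2.5 = 0 → Q_y = 23768.82/4.2 = 5659.24 ≈ 5659 N.
ΣF_y = 0: P_y + 5659.24 − 1700 − 2036.7·2 − 800 − 2700 = 0 → P_y = 3614 N.
ΣF_x = 0: no horizontal applied forces, so P_x = 0.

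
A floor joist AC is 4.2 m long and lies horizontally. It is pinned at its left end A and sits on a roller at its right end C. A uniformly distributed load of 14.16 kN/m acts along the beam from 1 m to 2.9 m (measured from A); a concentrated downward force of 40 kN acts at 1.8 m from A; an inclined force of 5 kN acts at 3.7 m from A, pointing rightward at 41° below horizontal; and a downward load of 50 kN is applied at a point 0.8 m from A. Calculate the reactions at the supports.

Resultant of the distributed load: 14.16 × 1.9 = 26.904 kN at 1.95 m from A.
Moments about A: C_y·4.2 − (14.16·1.9)·1.95 − 40·1.8 − 5·sin41°·3.7 − 50·0.8 = 0 → C_y = 176.6/4.2 = 42.0476 ≈ 42.05 kN.
ΣF_y = 0: A_y + 42.0476 − 14.16·1.9 − 40 − 5·sin41° − 50 = 0 → A_y = 78.14 kN.
ΣF_x = 0: A_x + 5·cos41° = 0 → A_x = -3.774 kN.

A_x = -3.774 kN, A_y = 78.14 kN, C_y = 42.05 kN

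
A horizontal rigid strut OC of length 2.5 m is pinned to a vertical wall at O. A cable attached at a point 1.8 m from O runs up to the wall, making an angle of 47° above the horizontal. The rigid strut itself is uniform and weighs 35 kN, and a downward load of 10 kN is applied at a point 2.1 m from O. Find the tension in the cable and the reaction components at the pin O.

ΣM about O: T·sin47°·1.8 − 35·1.25 − 10·2.1 = 0 → T = 64.75/(1.8·0.731354) = 49.1858 ≈ 49.19 kN.
ΣF_x = 0: O_x − T·cos47° = 0 → O_x = 49.1858 × 0.681998 = 33.54 kN.
ΣF_y = 0: O_y + T·sin47° − 35 − 10 = 0 → O_y = 45 − 49.1858 × 0.731354 = 9.028 kN.

T = 49.19 kN, O_x = 33.54 kN, O_y = 9.028 kN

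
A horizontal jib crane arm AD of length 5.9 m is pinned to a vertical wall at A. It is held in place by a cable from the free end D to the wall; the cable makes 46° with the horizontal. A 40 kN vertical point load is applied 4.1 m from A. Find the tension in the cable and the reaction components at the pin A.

T = 38.64 kN, A_x = 26.84 kN, A_y = 12.20 kN

ΣM about A: T·sin46°·5.9 − 40·4.1 = 0 → T = 164/(5.9·0.71934) = 38.6418 ≈ 38.64 kN.
ΣF_x = 0: A_x − T·cos46° = 0 → A_x = 38.6418 × 0.694658 = 26.84 kN.
ΣF_y = 0: A_y + T·sin46° − 40 = 0 → A_y = 40 − 38.6418 × 0.71934 = 12.20 kN.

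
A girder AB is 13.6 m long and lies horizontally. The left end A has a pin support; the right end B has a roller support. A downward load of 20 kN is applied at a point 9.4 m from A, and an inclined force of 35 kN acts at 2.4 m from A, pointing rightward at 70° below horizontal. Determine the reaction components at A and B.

ΣM about A: B_y·13.6 − 20·9.4 − 35·sin70°·2.4 = 0 → B_y = 266.934/13.6 = 19.6275 ≈ 19.63 kN.
ΣF_y = 0: A_y + 19.6275 − 20 − 35·sin70° = 0 → A_y = 33.26 kN.
ΣF_x = 0: A_x + 35·cos70° = 0 → A_x = -11.97 kN.

A_x = -11.97 kN, A_y = 33.26 kN, B_y = 19.63 kN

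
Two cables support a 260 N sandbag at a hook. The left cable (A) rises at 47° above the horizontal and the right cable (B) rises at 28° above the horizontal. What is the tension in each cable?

T_A = 237.7 N, T_B = 183.6 N

ΣF_x = 0: −T_A·cos47° + T_B·cos28° = 0 → T_B = 0.772411·T_A.
ΣF_y = 0: T_A·sin47° + T_B·sin28° = 260.
Substitute: T_A·(0.731354 + 0.772411·0.469472) = 260 → T_A = 237.664 ≈ 237.7 N.
Then T_B = 0.772411 × 237.664 = 183.6 N.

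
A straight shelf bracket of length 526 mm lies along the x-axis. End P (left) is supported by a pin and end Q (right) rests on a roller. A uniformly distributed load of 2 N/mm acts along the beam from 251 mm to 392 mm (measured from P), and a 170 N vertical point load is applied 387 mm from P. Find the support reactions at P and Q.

P_x = 0, P_y = 154.6 N, Q_y = 297.4 N

Resultant of the distributed load: 2 × 141 = 282 N at 321.5 mm from P.
Moments about P: Q_y·526 − (2·141)·321.5 − 170·387 = 0 → Q_y = 156453/526 = 297.439 ≈ 297.4 N.
ΣF_y = 0: P_y + 297.439 − 2·141 − 170 = 0 → P_y = 154.6 N.
ΣF_x = 0: no horizontal applied forces, so P_x = 0.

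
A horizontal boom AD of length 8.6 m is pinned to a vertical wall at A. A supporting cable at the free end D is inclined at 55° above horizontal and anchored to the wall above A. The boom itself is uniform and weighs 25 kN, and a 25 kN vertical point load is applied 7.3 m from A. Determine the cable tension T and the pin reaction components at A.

ΣM about A: T·sin55°·8.6 − 25·4.3 − 25·7.3 = 0 → T = 290/(8.6·0.819152) = 41.1657 ≈ 41.17 kN.
ΣF_x = 0: A_x − T·cos55° = 0 → A_x = 41.1657 × 0.573576 = 23.61 kN.
ΣF_y = 0: A_y + T·sin55° − 25 − 25 = 0 → A_y = 50 − 41.1657 × 0.819152 = 16.28 kN.

T = 41.17 kN, A_x = 23.61 kN, A_y = 16.28 kN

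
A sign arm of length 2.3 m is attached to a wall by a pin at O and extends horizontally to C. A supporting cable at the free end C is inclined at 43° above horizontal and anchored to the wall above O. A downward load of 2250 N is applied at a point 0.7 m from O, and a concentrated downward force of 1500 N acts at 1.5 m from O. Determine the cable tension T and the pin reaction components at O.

T = 2438 N, O_x = 1783 N, O_y = 2087 N

ΣM about O: T·sin43°·2.3 − 2250·0.7 − 1500·1.5 = 0 → T = 3825/(2.3·0.681998) = 2438.49 ≈ 2438 N.
ΣF_x = 0: O_x − T·cos43° = 0 → O_x = 2438.49 × 0.731354 = 1783 N.
ΣF_y = 0: O_y + T·sin43° − 2250 − 1500 = 0 → O_y = 3750 − 2438.49 × 0.681998 = 2087 N.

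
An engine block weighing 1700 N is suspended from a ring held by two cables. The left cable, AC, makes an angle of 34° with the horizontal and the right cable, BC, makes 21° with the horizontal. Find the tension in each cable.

ΣF_x = 0: −T_AC·cos34° + T_BC·cos21° = 0 → T_BC = 0.888019·T_AC.
ΣF_y = 0: T_AC·sin34° + T_BC·sin21° = 1700.
Substitute: T_AC·(0.559193 + 0.888019·0.358368) = 1700 → T_AC = 1937.48 ≈ 1937 N.
Then T_BC = 0.888019 × 1937.48 = 1721 N.

T_AC = 1937 N, T_BC = 1721 N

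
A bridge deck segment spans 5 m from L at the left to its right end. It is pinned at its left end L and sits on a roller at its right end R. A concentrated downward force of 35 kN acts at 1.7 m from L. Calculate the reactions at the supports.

L_x = 0, L_y = 23.10 kN, R_y = 11.90 kN

ΣM about L: R_y·5 − 35·1.7 = 0 → R_y = 59.5/5 = 11.90 kN.
ΣF_y = 0: L_y + 11.9 − 35 = 0 → L_y = 23.10 kN.
ΣF_x = 0: no horizontal applied forces, so L_x = 0.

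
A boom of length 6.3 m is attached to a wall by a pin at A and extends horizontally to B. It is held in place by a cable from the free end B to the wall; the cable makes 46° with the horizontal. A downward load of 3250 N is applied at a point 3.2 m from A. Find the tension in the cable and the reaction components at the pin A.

T = 2295 N, A_x = 1594 N, A_y = 1599 N

ΣM about A: T·sin46°·6.3 − 3250·3.2 = 0 → T = 10400/(6.3·0.71934) = 2294.87 ≈ 2295 N.
ΣF_x = 0: A_x − T·cos46° = 0 → A_x = 2294.87 × 0.694658 = 1594 N.
ΣF_y = 0: A_y + T·sin46° − 3250 = 0 → A_y = 3250 − 2294.87 × 0.71934 = 1599 N.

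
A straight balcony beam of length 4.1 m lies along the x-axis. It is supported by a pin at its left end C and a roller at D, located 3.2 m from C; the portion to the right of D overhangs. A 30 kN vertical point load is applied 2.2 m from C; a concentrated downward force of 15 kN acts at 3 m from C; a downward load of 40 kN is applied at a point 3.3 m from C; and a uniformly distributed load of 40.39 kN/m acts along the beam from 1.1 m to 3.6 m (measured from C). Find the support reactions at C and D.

C_x = 0, C_y = 35.88 kN, D_y = 150.1 kN

Resultant of the distributed load: 40.39 × 2.5 = 100.975 kN at 2.35 m from C.
Taking moments about C: D_y·3.2 − 30·2.2 − 15·3 − 40·3.3 − (40.39·2.5)·2.35 = 0 → D_y = 480.29125/3.2 = 150.091 ≈ 150.1 kN.
ΣF_y = 0: C_y + 150.091 − 30 − 15 − 40 − 40.39·2.5 = 0 → C_y = 35.88 kN.
ΣF_x = 0: no horizontal applied forces, so C_x = 0.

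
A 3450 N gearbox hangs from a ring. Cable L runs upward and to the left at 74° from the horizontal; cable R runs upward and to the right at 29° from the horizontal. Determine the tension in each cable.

T_L = 3097 N, T_R = 976.0 N

ΣF_x = 0: −T_L·cos74° + T_R·cos29° = 0 → T_R = 0.315151·T_L.
ΣF_y = 0: T_L·sin74° + T_R·sin29° = 3450.
Substitute: T_L·(0.961262 + 0.315151·0.48481) = 3450 → T_L = 3096.81 ≈ 3097 N.
Then T_R = 0.315151 × 3096.81 = 976.0 N.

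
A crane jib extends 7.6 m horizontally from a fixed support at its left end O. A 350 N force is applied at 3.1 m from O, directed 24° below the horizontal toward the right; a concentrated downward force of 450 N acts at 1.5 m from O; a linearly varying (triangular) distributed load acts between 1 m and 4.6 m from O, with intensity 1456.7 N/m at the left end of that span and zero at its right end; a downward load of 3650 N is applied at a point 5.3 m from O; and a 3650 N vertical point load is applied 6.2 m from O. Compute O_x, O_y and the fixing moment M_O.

Resultant of the triangular load: ½ × 1456.7 × 3.6 = 2622.06 N, acting at 2.2 m from O (one-third of the span from the peak).
ΣF_x = 0: O_x + 350·cos24° = 0 → O_x = -319.7 N.
ΣF_y = 0: O_y − 350·sin24° − 450 − ½·1456.7·3.6 − 3650 − 3650 = 0 → O_y = 10510 N.
ΣM about O: M_O − 350·sin24°·3.1 − 450·1.5 − (½·1456.7·3.6)·2.2 − 3650·5.3 − 3650·6.2 = 0 → M_O = 48860 N·m.

O_x = -319.7 N, O_y = 10510 N, M_O = 48860 N·m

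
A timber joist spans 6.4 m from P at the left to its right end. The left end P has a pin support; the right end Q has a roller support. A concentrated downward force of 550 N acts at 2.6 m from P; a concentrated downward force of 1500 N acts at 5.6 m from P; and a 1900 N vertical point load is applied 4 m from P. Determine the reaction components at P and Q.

Taking moments about P: Q_y·6.4 − 550·2.6 − 1500·5.6 − 1900·4 = 0 → Q_y = 17430/6.4 = 2723.44 ≈ 2723 N.
ΣF_y = 0: P_y + 2723.44 − 550 − 1500 − 1900 = 0 → P_y = 1227 N.
ΣF_x = 0: no horizontal applied forces, so P_x = 0.

P_x = 0, P_y = 1227 N, Q_y = 2723 N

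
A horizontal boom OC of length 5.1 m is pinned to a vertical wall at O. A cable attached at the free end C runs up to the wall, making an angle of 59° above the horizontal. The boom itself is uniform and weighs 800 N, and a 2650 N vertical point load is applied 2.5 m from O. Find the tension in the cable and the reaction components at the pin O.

T = 1982 N, O_x = 1021 N, O_y = 1751 N

ΣM about O: T·sin59°·5.1 − 800·2.55 − 2650·2.5 = 0 → T = 8665/(5.1·0.857167) = 1982.13 ≈ 1982 N.
ΣF_x = 0: O_x − T·cos59° = 0 → O_x = 1982.13 × 0.515038 = 1021 N.
ΣF_y = 0: O_y + T·sin59° − 800 − 2650 = 0 → O_y = 3450 − 1982.13 × 0.857167 = 1751 N.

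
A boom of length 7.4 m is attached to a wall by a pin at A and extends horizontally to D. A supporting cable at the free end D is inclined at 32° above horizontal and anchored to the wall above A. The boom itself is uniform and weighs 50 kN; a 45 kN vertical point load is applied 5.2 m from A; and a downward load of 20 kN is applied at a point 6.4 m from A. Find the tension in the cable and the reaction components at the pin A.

ΣM about A: T·sin32°·7.4 − 50·3.7 − 45·5.2 − 20·6.4 = 0 → T = 547/(7.4·0.529919) = 139.491 ≈ 139.5 kN.
ΣF_x = 0: A_x − T·cos32° = 0 → A_x = 139.491 × 0.848048 = 118.3 kN.
ΣF_y = 0: A_y + T·sin32° − 50 − 45 − 20 = 0 → A_y = 115 − 139.491 × 0.529919 = 41.08 kN.

T = 139.5 kN, A_x = 118.3 kN, A_y = 41.08 kN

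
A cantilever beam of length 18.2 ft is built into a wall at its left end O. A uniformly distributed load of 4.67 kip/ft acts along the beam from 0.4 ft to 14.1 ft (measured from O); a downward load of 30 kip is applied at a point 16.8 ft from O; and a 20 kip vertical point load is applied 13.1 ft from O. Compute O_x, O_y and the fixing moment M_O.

O_x = 0, O_y = 114.0 kip, M_O = 1230 kip·ft

Resultant of the distributed load: 4.67 × 13.7 = 63.979 kip at 7.25 ft from O.
ΣF_x = 0: O_x = 0.
ΣF_y = 0: O_y − 4.67·13.7 − 30 − 20 = 0 → O_y = 114.0 kip.
ΣM about O: M_O − (4.67·13.7)·7.25 − 30·16.8 − 20·13.1 = 0 → M_O = 1230 kip·ft.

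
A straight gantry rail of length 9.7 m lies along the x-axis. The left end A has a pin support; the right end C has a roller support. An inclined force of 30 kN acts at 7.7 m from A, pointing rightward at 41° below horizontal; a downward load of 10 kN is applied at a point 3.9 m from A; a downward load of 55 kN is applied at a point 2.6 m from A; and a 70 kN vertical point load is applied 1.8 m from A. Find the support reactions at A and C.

Moments about A: C_y·9.7 − 30·sin41°·7.7 − 10·3.9 − 55·2.6 − 70·1.8 = 0 → C_y = 459.55/9.7 = 47.3763 ≈ 47.38 kN.
ΣF_y = 0: A_y + 47.3763 − 30·sin41° − 10 − 55 − 70 = 0 → A_y = 107.3 kN.
ΣF_x = 0: A_x + 30·cos41° = 0 → A_x = -22.64 kN.

A_x = -22.64 kN, A_y = 107.3 kN, C_y = 47.38 kN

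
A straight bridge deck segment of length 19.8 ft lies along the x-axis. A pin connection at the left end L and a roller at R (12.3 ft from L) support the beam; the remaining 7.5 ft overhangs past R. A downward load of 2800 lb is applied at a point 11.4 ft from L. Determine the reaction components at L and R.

Moments about L: R_y·12.3 − 2800·11.4 = 0 → R_y = 31920/12.3 = 2595.12 ≈ 2595 lb.
ΣF_y = 0: L_y + 2595.12 − 2800 = 0 → L_y = 204.9 lb.
ΣF_x = 0: no horizontal applied forces, so L_x = 0.

L_x = 0, L_y = 204.9 lb, R_y = 2595 lb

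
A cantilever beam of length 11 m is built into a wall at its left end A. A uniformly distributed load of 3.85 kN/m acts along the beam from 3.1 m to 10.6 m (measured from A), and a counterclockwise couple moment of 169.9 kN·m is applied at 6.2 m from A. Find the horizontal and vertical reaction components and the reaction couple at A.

Resultant of the distributed load: 3.85 × 7.5 = 28.875 kN at 6.85 m from A.
ΣF_x = 0: A_x = 0.
ΣF_y = 0: A_y − 3.85·7.5 = 0 → A_y = 28.88 kN.
ΣM about A: M_A − (3.85·7.5)·6.85 + 169.9 = 0 → M_A = 27.89 kN·m.

A_x = 0, A_y = 28.88 kN, M_A = 27.89 kN·m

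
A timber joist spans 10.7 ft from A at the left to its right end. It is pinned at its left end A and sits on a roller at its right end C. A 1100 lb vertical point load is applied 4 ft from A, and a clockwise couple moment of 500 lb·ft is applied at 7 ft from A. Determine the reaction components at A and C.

A_x = 0, A_y = 642.1 lb, C_y = 457.9 lb

Moments about A: C_y·10.7 − 1100·4 − 500 = 0 → C_y = 4900/10.7 = 457.944 ≈ 457.9 lb.
ΣF_y = 0: A_y + 457.944 − 1100 = 0 → A_y = 642.1 lb.
ΣF_x = 0: no horizontal applied forces, so A_x = 0.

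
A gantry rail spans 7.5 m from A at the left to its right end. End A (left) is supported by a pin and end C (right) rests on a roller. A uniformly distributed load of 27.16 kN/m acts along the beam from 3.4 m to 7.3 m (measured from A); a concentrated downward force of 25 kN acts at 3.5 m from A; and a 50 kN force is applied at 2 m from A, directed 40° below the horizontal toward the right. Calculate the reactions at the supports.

Resultant of the distributed load: 27.16 × 3.9 = 105.924 kN at 5.35 m from A.
Taking moments about A: C_y·7.5 − (27.16·3.9)·5.35 − 25·3.5 − 50·sin40°·2 = 0 → C_y = 718.472/7.5 = 95.7963 ≈ 95.80 kN.
ΣF_y = 0: A_y + 95.7963 − 27.16·3.9 − 25 − 50·sin40° = 0 → A_y = 67.27 kN.
ΣF_x = 0: A_x + 50·cos40° = 0 → A_x = -38.30 kN.

A_x = -38.30 kN, A_y = 67.27 kN, C_y = 95.80 kN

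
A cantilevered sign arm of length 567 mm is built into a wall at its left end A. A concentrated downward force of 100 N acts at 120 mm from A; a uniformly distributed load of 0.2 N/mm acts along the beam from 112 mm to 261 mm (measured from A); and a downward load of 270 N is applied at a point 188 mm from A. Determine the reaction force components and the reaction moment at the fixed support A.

A_x = 0, A_y = 399.8 N, M_A = 68320 N·mm

Resultant of the distributed load: 0.2 × 149 = 29.8 N at 186.5 mm from A.
ΣF_x = 0: A_x = 0.
ΣF_y = 0: A_y − 100 − 0.2·149 − 270 = 0 → A_y = 399.8 N.
ΣM about A: M_A − 100·120 − (0.2·149)·186.5 − 270·188 = 0 → M_A = 68320 N·mm.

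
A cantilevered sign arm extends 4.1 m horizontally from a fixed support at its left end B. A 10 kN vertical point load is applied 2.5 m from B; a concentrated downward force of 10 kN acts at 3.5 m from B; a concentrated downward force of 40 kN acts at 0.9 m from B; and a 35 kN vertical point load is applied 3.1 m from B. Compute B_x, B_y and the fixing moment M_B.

ΣF_x = 0: B_x = 0.
ΣF_y = 0: B_y − 10 − 10 − 40 − 35 = 0 → B_y = 95.00 kN.
ΣM about B: M_B − 10·2.5 − 10·3.5 − 40·0.9 − 35·3.1 = 0 → M_B = 204.5 kN·m.

B_x = 0, B_y = 95.00 kN, M_B = 204.5 kN·m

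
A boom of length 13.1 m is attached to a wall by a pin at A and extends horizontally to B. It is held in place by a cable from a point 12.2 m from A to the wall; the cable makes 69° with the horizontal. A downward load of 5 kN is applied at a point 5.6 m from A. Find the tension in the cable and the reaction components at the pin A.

ΣM about A: T·sin69°·12.2 − 5·5.6 = 0 → T = 28/(12.2·0.93358) = 2.45837 ≈ 2.458 kN.
ΣF_x = 0: A_x − T·cos69° = 0 → A_x = 2.45837 × 0.358368 = 0.8810 kN.
ΣF_y = 0: A_y + T·sin69° − 5 = 0 → A_y = 5 − 2.45837 × 0.93358 = 2.705 kN.

T = 2.458 kN, A_x = 0.8810 kN, A_y = 2.705 kN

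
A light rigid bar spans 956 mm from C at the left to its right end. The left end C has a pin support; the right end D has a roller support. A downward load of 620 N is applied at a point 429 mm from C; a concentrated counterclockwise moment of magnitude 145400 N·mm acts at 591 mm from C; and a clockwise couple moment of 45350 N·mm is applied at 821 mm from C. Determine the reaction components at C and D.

C_x = 0, C_y = 446.4 N, D_y = 173.6 N

Moments about C: D_y·956 − 620·429 + 145400 − 45350 = 0 → D_y = 165930/956 = 173.567 ≈ 173.6 N.
ΣF_y = 0: C_y + 173.567 − 620 = 0 → C_y = 446.4 N.
ΣF_x = 0: no horizontal applied forces, so C_x = 0.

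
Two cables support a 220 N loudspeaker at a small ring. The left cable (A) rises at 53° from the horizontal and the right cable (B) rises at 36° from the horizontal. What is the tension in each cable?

ΣF_x = 0: −T_A·cos53° + T_B·cos36° = 0 → T_B = 0.743884·T_A.
ΣF_y = 0: T_A·sin53° + T_B·sin36° = 220.
Substitute: T_A·(0.798636 + 0.743884·0.587785) = 220 → T_A = 178.011 ≈ 178.0 N.
Then T_B = 0.743884 × 178.011 = 132.4 N.

T_A = 178.0 N, T_B = 132.4 N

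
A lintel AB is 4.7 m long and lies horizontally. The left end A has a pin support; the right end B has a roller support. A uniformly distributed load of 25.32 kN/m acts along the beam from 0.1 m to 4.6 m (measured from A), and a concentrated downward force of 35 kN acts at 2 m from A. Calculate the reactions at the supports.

A_x = 0, A_y = 77.08 kN, B_y = 71.86 kN

Resultant of the distributed load: 25.32 × 4.5 = 113.94 kN at 2.35 m from A.
Moments about A: B_y·4.7 − (25.32·4.5)·2.35 − 35·2 = 0 → B_y = 337.759/4.7 = 71.8636 ≈ 71.86 kN.
ΣF_y = 0: A_y + 71.8636 − 25.32·4.5 − 35 = 0 → A_y = 77.08 kN.
ΣF_x = 0: no horizontal applied forces, so A_x = 0.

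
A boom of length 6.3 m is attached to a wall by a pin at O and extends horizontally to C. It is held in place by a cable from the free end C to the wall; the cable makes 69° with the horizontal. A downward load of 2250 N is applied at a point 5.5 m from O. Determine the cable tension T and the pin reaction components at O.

T = 2104 N, O_x = 754.0 N, O_y = 285.7 N

ΣM about O: T·sin69°·6.3 − 2250·5.5 = 0 → T = 12375/(6.3·0.93358) = 2104.04 ≈ 2104 N.
ΣF_x = 0: O_x − T·cos69° = 0 → O_x = 2104.04 × 0.358368 = 754.0 N.
ΣF_y = 0: O_y + T·sin69° − 2250 = 0 → O_y = 2250 − 2104.04 × 0.93358 = 285.7 N.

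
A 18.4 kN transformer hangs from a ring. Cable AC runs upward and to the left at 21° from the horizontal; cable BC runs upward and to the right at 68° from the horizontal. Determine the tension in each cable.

ΣF_x = 0: −T_AC·cos21° + T_BC·cos68° = 0 → T_BC = 2.49216·T_AC.
ΣF_y = 0: T_AC·sin21° + T_BC·sin68° = 18.4.
Substitute: T_AC·(0.358368 + 2.49216·0.927184) = 18.4 → T_AC = 6.89382 ≈ 6.894 kN.
Then T_BC = 2.49216 × 6.89382 = 17.18 kN.

T_AC = 6.894 kN, T_BC = 17.18 kN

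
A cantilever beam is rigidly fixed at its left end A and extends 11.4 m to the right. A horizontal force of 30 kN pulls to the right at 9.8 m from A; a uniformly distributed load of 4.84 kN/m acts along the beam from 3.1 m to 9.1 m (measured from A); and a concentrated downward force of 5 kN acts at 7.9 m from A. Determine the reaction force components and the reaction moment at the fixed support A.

A_x = -30.00 kN, A_y = 34.04 kN, M_A = 216.6 kN·m

Resultant of the distributed load: 4.84 × 6 = 29.04 kN at 6.1 m from A.
ΣF_x = 0: A_x + 30 = 0 → A_x = -30.00 kN.
ΣF_y = 0: A_y − 4.84·6 − 5 = 0 → A_y = 34.04 kN.
ΣM about A: M_A − (4.84·6)·6.1 − 5·7.9 = 0 → M_A = 216.6 kN·m.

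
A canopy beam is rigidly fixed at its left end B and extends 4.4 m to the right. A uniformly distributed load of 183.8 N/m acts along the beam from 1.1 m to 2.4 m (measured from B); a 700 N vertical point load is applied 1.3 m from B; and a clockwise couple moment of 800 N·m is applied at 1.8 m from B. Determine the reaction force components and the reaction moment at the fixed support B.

Resultant of the distributed load: 183.8 × 1.3 = 238.94 N at 1.75 m from B.
ΣF_x = 0: B_x = 0.
ΣF_y = 0: B_y − 183.8·1.3 − 700 = 0 → B_y = 938.9 N.
ΣM about B: M_B − (183.8·1.3)·1.75 − 700·1.3 − 800 = 0 → M_B = 2128 N·m.

B_x = 0, B_y = 938.9 N, M_B = 2128 N·m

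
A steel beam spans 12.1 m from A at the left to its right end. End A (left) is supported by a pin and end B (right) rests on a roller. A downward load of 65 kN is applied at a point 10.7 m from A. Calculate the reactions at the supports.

A_x = 0, A_y = 7.521 kN, B_y = 57.48 kN

ΣM about A: B_y·12.1 − 65·10.7 = 0 → B_y = 695.5/12.1 = 57.4793 ≈ 57.48 kN.
ΣF_y = 0: A_y + 57.4793 − 65 = 0 → A_y = 7.521 kN.
ΣF_x = 0: no horizontal applied forces, so A_x = 0.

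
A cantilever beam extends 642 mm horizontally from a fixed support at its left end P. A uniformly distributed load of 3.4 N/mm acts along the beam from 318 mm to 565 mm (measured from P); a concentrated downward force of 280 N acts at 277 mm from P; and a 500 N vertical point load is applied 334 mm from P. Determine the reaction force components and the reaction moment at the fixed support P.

P_x = 0, P_y = 1620 N, M_P = 615300 N·mm

Resultant of the distributed load: 3.4 × 247 = 839.8 N at 441.5 mm from P.
ΣF_x = 0: P_x = 0.
ΣF_y = 0: P_y − 3.4·247 − 280 − 500 = 0 → P_y = 1620 N.
ΣM about P: M_P − (3.4·247)·441.5 − 280·277 − 500·334 = 0 → M_P = 615300 N·mm.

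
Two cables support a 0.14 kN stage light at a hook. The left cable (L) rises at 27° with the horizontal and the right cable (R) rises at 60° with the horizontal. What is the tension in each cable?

T_L = 0.07010 kN, T_R = 0.1249 kN

ΣF_x = 0: −T_L·cos27° + T_R·cos60° = 0 → T_R = 1.78201·T_L.
ΣF_y = 0: T_L·sin27° + T_R·sin60° = 0.14.
Substitute: T_L·(0.45399 + 1.78201·0.866025) = 0.14 → T_L = 0.0700962 ≈ 0.07010 kN.
Then T_R = 1.78201 × 0.0700962 = 0.1249 kN.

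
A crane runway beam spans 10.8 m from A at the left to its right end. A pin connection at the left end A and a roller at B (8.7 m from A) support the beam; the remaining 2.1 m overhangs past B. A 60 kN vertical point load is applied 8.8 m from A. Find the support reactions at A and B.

A_x = 0, A_y = -0.6897 kN, B_y = 60.69 kN

Moments about A: B_y·8.7 − 60·8.8 = 0 → B_y = 528/8.7 = 60.6897 ≈ 60.69 kN.
ΣF_y = 0: A_y + 60.6897 − 60 = 0 → A_y = -0.6897 kN.
ΣF_x = 0: no horizontal applied forces, so A_x = 0.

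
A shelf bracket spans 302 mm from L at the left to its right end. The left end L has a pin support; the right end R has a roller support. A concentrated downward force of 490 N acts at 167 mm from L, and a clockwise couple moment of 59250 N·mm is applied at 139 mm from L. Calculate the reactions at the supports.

ΣM about L: R_y·302 − 490·167 − 59250 = 0 → R_y = 141080/302 = 467.152 ≈ 467.2 N.
ΣF_y = 0: L_y + 467.152 − 490 = 0 → L_y = 22.85 N.
ΣF_x = 0: no horizontal applied forces, so L_x = 0.

L_x = 0, L_y = 22.85 N, R_y = 467.2 N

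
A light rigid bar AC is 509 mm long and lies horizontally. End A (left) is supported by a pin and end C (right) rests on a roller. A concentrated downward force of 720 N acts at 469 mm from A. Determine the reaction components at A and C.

A_x = 0, A_y = 56.58 N, C_y = 663.4 N

Taking moments about A: C_y·509 − 720·469 = 0 → C_y = 337680/509 = 663.418 ≈ 663.4 N.
ΣF_y = 0: A_y + 663.418 − 720 = 0 → A_y = 56.58 N.
ΣF_x = 0: no horizontal applied forces, so A_x = 0.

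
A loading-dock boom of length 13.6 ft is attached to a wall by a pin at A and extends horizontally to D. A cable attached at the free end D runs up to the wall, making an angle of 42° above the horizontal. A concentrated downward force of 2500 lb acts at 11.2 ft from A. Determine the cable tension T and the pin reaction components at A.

ΣM about A: T·sin42°·13.6 − 2500·11.2 = 0 → T = 28000/(13.6·0.669131) = 3076.86 ≈ 3077 lb.
ΣF_x = 0: A_x − T·cos42° = 0 → A_x = 3076.86 × 0.743145 = 2287 lb.
ΣF_y = 0: A_y + T·sin42° − 2500 = 0 → A_y = 2500 − 3076.86 × 0.669131 = 441.2 lb.

T = 3077 lb, A_x = 2287 lb, A_y = 441.2 lb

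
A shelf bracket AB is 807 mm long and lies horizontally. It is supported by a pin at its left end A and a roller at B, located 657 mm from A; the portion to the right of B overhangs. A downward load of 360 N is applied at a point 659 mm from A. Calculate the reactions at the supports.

A_x = 0, A_y = -1.096 N, B_y = 361.1 N

ΣM about A: B_y·657 − 360·659 = 0 → B_y = 237240/657 = 361.096 ≈ 361.1 N.
ΣF_y = 0: A_y + 361.096 − 360 = 0 → A_y = -1.096 N.
ΣF_x = 0: no horizontal applied forces, so A_x = 0.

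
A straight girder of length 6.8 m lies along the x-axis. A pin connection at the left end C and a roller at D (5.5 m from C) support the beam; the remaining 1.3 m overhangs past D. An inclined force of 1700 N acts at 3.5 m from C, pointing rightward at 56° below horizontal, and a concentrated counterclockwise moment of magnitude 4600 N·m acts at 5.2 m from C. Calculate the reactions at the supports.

Moments about C: D_y·5.5 − 1700·sin56°·3.5 + 4600 = 0 → D_y = 332.774/5.5 = 60.5044 ≈ 60.50 N.
ΣF_y = 0: C_y + 60.5044 − 1700·sin56° = 0 → C_y = 1349 N.
ΣF_x = 0: C_x + 1700·cos56° = 0 → C_x = -950.6 N.

C_x = -950.6 N, C_y = 1349 N, D_y = 60.50 N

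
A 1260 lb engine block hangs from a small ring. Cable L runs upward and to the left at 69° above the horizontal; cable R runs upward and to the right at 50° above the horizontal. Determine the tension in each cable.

T_L = 926.0 lb, T_R = 516.3 lb

ΣF_x = 0: −T_L·cos69° + T_R·cos50° = 0 → T_R = 0.557522·T_L.
ΣF_y = 0: T_L·sin69° + T_R·sin50° = 1260.
Substitute: T_L·(0.93358 + 0.557522·0.766044) = 1260 → T_L = 926.017 ≈ 926.0 lb.
Then T_R = 0.557522 × 926.017 = 516.3 lb.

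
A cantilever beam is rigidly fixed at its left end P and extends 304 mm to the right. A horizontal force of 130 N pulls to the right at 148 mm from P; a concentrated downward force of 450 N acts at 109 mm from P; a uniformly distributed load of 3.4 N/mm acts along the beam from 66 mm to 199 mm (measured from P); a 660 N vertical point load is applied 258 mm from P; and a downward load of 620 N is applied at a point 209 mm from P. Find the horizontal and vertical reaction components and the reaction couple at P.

P_x = -130.0 N, P_y = 2182 N, M_P = 408800 N·mm

Resultant of the distributed load: 3.4 × 133 = 452.2 N at 132.5 mm from P.
ΣF_x = 0: P_x + 130 = 0 → P_x = -130.0 N.
ΣF_y = 0: P_y − 450 − 3.4·133 − 660 − 620 = 0 → P_y = 2182 N.
ΣM about P: M_P − 450·109 − (3.4·133)·132.5 − 660·258 − 620·209 = 0 → M_P = 408800 N·mm.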